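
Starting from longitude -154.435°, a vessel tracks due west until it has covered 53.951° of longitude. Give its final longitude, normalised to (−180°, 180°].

Start at -154.435°; shift −53.951° → -208.386°.
-208.386° lies outside (−180°, 180°]; add 360° → +151.614°.

+151.614°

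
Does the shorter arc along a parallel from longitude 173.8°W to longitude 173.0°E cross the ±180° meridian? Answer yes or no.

Naïve |173.0 − -173.8| = 346.8° > 180°, so the shorter arc goes the other way round — across 180°.
Signed shortest Δλ = ((173.0 − -173.8 + 180) mod 360) − 180 = -13.2°.
Going west by 13.2° from -173.8° passes through 180° before reaching +173.0°.

Yes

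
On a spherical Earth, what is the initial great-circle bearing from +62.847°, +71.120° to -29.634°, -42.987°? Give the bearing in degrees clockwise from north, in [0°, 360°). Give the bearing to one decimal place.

276.5°

Δλ = -42.987 − 71.120 = -114.107°.
θ = atan2( sin Δλ · cos φ₂ , cos φ₁ · sin φ₂ − sin φ₁ · cos φ₂ · cos Δλ )
  = atan2(-0.79339, 0.09024) = -83.511° → normalised to [0°, 360°): 276.489°.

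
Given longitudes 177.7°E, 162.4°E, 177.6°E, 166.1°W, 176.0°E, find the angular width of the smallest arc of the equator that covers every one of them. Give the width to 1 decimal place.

Sort the longitudes: -166.1°, +162.4°, +176.0°, +177.6°, +177.7°.
Eastward gaps between consecutive values (wrapping around): 328.5°, 13.6°, 1.6°, 0.1°, 16.2°.
Largest gap = 328.5° ⇒ minimal covering band is its complement: 360° − 328.5° = 31.5°.
Band runs from +162.4° eastward to -166.1°, crossing the antimeridian.

31.5°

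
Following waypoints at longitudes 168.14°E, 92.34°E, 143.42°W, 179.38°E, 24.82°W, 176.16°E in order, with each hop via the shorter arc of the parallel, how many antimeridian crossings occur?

Leg 1: +168.14° → +92.34°, shortest Δλ = -75.8° (west) — does not cross 180°.
Leg 2: +92.34° → -143.42°, shortest Δλ = 124.24° (east) — crosses 180°.
Leg 3: -143.42° → +179.38°, shortest Δλ = -37.2° (west) — crosses 180°.
Leg 4: +179.38° → -24.82°, shortest Δλ = 155.8° (east) — crosses 180°.
Leg 5: -24.82° → +176.16°, shortest Δλ = -159.02° (west) — crosses 180°.
Total crossings: 4.

4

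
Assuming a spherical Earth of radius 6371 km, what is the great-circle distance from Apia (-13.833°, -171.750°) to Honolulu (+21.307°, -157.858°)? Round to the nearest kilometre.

4191 km

Δλ = -157.858 − -171.750 = 13.892°.
Δφ = 21.307 − -13.833 = 35.140°.
a = sin²(Δφ/2) + cos φ₁ · cos φ₂ · sin²(Δλ/2) = 0.104356.
c = 2·atan2(√a, √(1−a)) = 0.65788 rad → d = 6371·c ≈ 4191.38 km.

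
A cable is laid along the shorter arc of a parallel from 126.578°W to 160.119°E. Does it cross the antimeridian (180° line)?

Naïve |160.119 − -126.578| = 286.697° > 180°, so the shorter arc goes the other way round — across 180°.
Signed shortest Δλ = ((160.119 − -126.578 + 180) mod 360) − 180 = -73.303°.
Going west by 73.303° from -126.578° passes through 180° before reaching +160.119°.

Yes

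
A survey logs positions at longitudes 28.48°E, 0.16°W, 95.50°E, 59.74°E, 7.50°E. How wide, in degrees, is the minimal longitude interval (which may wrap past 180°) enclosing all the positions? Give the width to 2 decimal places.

95.66°

Sort the longitudes: -0.16°, +7.50°, +28.48°, +59.74°, +95.50°.
Eastward gaps between consecutive values (wrapping around): 7.66°, 20.98°, 31.26°, 35.76°, 264.34°.
Largest gap = 264.34° ⇒ minimal covering band is its complement: 360° − 264.34° = 95.66°.
Band runs from -0.16° eastward to +95.50°.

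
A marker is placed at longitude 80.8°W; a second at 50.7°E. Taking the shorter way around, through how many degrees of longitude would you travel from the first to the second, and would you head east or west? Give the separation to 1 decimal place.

Raw difference: 50.7 − -80.8 = 131.5°.
Normalise into (−180°, 180°]: 131.5° stays 131.5°.
Positive ⇒ the second point lies to the east; separation 131.5°.

131.5° east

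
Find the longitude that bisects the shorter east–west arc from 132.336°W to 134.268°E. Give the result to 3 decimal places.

Signed shortest Δλ from -132.336° to +134.268° is -93.396°.
Midpoint longitude = -132.336° + (-93.396°)/2 = -132.336° − 46.698° = -179.034°.
(The naïve average (-132.336 + +134.268)/2 = 0.966° is on the wrong side of the globe.)

179.034°W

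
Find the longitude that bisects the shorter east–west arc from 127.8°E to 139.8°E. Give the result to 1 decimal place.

Signed shortest Δλ from +127.8° to +139.8° is +12.0°.
Midpoint longitude = +127.8° + (+12.0°)/2 = +127.8° + 6.0° = +133.8°.

133.8°E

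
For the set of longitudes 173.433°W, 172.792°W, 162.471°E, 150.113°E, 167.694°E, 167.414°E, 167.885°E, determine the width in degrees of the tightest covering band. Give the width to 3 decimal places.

Sort the longitudes: -173.433°, -172.792°, +150.113°, +162.471°, +167.414°, +167.694°, +167.885°.
Eastward gaps between consecutive values (wrapping around): 0.641°, 322.905°, 12.358°, 4.943°, 0.280°, 0.191°, 18.682°.
Largest gap = 322.905° ⇒ minimal covering band is its complement: 360° − 322.905° = 37.095°.
Band runs from +150.113° eastward to -172.792°, crossing the antimeridian.

37.095°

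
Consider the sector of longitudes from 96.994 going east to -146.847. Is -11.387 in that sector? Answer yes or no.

No

Band width going east from +96.994° to -146.847°: ((-146.847 − 96.994) mod 360) = 116.159°.
Offset of -11.387° east of the west edge: ((-11.387 − 96.994) mod 360) = 251.619°.
251.619° > 116.159° ⇒ outside.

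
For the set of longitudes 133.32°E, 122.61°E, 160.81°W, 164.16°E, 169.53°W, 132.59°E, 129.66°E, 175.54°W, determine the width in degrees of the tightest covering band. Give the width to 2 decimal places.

76.58°

Sort the longitudes: -175.54°, -169.53°, -160.81°, +122.61°, +129.66°, +132.59°, +133.32°, +164.16°.
Eastward gaps between consecutive values (wrapping around): 6.01°, 8.72°, 283.42°, 7.05°, 2.93°, 0.73°, 30.84°, 20.30°.
Largest gap = 283.42° ⇒ minimal covering band is its complement: 360° − 283.42° = 76.58°.
Band runs from +122.61° eastward to -160.81°, crossing the antimeridian.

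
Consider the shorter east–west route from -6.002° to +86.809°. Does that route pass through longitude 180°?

No

Signed shortest Δλ = ((86.809 − -6.002 + 180) mod 360) − 180 = 92.811°.
Going east by 92.811° from -6.002° reaches +86.809° without touching 180°.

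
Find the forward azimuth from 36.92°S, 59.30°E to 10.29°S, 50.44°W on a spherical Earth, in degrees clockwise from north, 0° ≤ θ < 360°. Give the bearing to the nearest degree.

Δλ = -50.44 − 59.30 = -109.74°.
θ = atan2( sin Δλ · cos φ₂ , cos φ₁ · sin φ₂ − sin φ₁ · cos φ₂ · cos Δλ )
  = atan2(-0.92610, -0.34244) = -110.292° → normalised to [0°, 360°): 249.708°.

250°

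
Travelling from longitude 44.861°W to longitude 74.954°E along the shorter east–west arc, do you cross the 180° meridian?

Signed shortest Δλ = ((74.954 − -44.861 + 180) mod 360) − 180 = 119.815°.
Going east by 119.815° from -44.861° reaches +74.954° without touching 180°.

No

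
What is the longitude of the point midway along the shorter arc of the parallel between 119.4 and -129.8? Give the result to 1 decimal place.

Signed shortest Δλ from +119.4° to -129.8° is +110.8°.
Midpoint longitude = +119.4° + (+110.8°)/2 = +119.4° + 55.4° = +174.8°.
(The naïve average (+119.4 + -129.8)/2 = -5.2° is on the wrong side of the globe.)

+174.8°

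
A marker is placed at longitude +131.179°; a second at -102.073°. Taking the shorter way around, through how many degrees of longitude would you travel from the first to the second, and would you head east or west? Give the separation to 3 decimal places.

126.748° east

Raw difference: -102.073 − 131.179 = -233.252°.
Normalise into (−180°, 180°]: -233.252° + 360° = 126.748°.
Positive ⇒ the second point lies to the east; separation 126.748°.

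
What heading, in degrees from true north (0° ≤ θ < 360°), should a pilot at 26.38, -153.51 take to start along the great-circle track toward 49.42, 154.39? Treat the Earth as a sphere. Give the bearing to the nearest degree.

314°

Δλ = 154.39 − -153.51 = 307.90°; wrapped into (−180°, 180°]: -52.10°.
θ = atan2( sin Δλ · cos φ₂ , cos φ₁ · sin φ₂ − sin φ₁ · cos φ₂ · cos Δλ )
  = atan2(-0.51331, 0.50286) = -45.589° → normalised to [0°, 360°): 314.411°.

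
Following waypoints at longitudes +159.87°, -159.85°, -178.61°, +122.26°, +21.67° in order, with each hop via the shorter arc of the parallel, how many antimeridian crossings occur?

2

Leg 1: +159.87° → -159.85°, shortest Δλ = 40.28° (east) — crosses 180°.
Leg 2: -159.85° → -178.61°, shortest Δλ = -18.76° (west) — does not cross 180°.
Leg 3: -178.61° → +122.26°, shortest Δλ = -59.13° (west) — crosses 180°.
Leg 4: +122.26° → +21.67°, shortest Δλ = -100.59° (west) — does not cross 180°.
Total crossings: 2.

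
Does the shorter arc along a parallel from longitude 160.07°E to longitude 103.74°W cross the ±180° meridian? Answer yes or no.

Naïve |-103.74 − 160.07| = 263.81° > 180°, so the shorter arc goes the other way round — across 180°.
Signed shortest Δλ = ((-103.74 − 160.07 + 180) mod 360) − 180 = 96.19°.
Going east by 96.19° from +160.07° passes through 180° before reaching -103.74°.

Yes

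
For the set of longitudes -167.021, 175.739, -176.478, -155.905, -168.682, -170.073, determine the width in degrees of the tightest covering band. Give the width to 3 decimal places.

28.356°

Sort the longitudes: -176.478°, -170.073°, -168.682°, -167.021°, -155.905°, +175.739°.
Eastward gaps between consecutive values (wrapping around): 6.405°, 1.391°, 1.661°, 11.116°, 331.644°, 7.783°.
Largest gap = 331.644° ⇒ minimal covering band is its complement: 360° − 331.644° = 28.356°.
Band runs from +175.739° eastward to -155.905°, crossing the antimeridian.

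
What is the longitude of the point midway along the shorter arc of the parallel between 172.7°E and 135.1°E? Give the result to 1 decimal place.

153.9°E

Signed shortest Δλ from +172.7° to +135.1° is -37.6°.
Midpoint longitude = +172.7° + (-37.6°)/2 = +172.7° − 18.8° = +153.9°.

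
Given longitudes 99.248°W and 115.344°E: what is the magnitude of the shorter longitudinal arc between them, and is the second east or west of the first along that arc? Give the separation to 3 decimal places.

145.408° west

Raw difference: 115.344 − -99.248 = 214.592°.
Normalise into (−180°, 180°]: 214.592° − 360° = -145.408°.
Negative ⇒ the second point lies to the west; separation 145.408°.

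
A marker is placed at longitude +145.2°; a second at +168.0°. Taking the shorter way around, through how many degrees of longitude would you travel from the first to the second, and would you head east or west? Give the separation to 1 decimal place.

22.8° east

Raw difference: 168.0 − 145.2 = 22.8°.
Normalise into (−180°, 180°]: 22.8° stays 22.8°.
Positive ⇒ the second point lies to the east; separation 22.8°.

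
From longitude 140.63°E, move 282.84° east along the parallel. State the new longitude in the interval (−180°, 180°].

Start at +140.63°; shift +282.84° → +423.47°.
+423.47° lies outside (−180°, 180°]; subtract 360° → +63.47°.

63.47°E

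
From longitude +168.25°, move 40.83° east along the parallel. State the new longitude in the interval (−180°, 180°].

Start at +168.25°; shift +40.83° → +209.08°.
+209.08° lies outside (−180°, 180°]; subtract 360° → -150.92°.

-150.92°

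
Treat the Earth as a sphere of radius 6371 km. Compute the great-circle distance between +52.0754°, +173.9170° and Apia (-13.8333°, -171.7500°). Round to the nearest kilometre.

7458 km

Δλ = -171.7500 − 173.9170 = -345.6670°; wrapped into (−180°, 180°]: 14.3330°.
Δφ = -13.8333 − 52.0754 = -65.9087°.
a = sin²(Δφ/2) + cos φ₁ · cos φ₂ · sin²(Δλ/2) = 0.305192.
c = 2·atan2(√a, √(1−a)) = 1.17058 rad → d = 6371·c ≈ 7457.78 km.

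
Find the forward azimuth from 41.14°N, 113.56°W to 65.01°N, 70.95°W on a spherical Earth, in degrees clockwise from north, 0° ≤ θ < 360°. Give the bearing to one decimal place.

Δλ = -70.95 − -113.56 = 42.61°.
θ = atan2( sin Δλ · cos φ₂ , cos φ₁ · sin φ₂ − sin φ₁ · cos φ₂ · cos Δλ )
  = atan2(0.28601, 0.47804) = 30.892° → normalised to [0°, 360°): 30.892°.

30.9°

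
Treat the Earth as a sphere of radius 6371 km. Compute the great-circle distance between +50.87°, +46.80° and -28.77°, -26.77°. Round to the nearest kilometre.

Δλ = -26.77 − 46.80 = -73.57°.
Δφ = -28.77 − 50.87 = -79.64°.
a = sin²(Δφ/2) + cos φ₁ · cos φ₂ · sin²(Δλ/2) = 0.608442.
c = 2·atan2(√a, √(1−a)) = 1.78942 rad → d = 6371·c ≈ 11400.38 km.

11400 km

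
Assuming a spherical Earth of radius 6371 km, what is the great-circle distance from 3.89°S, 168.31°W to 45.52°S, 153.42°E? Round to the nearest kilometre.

Δλ = 153.42 − -168.31 = 321.73°; wrapped into (−180°, 180°]: -38.27°.
Δφ = -45.52 − -3.89 = -41.63°.
a = sin²(Δφ/2) + cos φ₁ · cos φ₂ · sin²(Δλ/2) = 0.201387.
c = 2·atan2(√a, √(1−a)) = 0.93076 rad → d = 6371·c ≈ 5929.86 km.

5930 km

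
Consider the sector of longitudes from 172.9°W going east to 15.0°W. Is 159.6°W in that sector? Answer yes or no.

Band width going east from -172.9° to -15.0°: ((-15.0 − -172.9) mod 360) = 157.9°.
Offset of -159.6° east of the west edge: ((-159.6 − -172.9) mod 360) = 13.3°.
13.3° ≤ 157.9° ⇒ inside.

Yes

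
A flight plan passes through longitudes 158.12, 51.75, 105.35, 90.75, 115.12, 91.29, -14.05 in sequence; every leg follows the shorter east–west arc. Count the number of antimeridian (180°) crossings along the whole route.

Leg 1: +158.12° → +51.75°, shortest Δλ = -106.37° (west) — does not cross 180°.
Leg 2: +51.75° → +105.35°, shortest Δλ = 53.6° (east) — does not cross 180°.
Leg 3: +105.35° → +90.75°, shortest Δλ = -14.6° (west) — does not cross 180°.
Leg 4: +90.75° → +115.12°, shortest Δλ = 24.37° (east) — does not cross 180°.
Leg 5: +115.12° → +91.29°, shortest Δλ = -23.83° (west) — does not cross 180°.
Leg 6: +91.29° → -14.05°, shortest Δλ = -105.34° (west) — does not cross 180°.
Total crossings: 0.

0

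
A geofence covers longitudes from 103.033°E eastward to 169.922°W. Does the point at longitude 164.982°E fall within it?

Yes

Band width going east from +103.033° to -169.922°: ((-169.922 − 103.033) mod 360) = 87.045°.
Offset of +164.982° east of the west edge: ((164.982 − 103.033) mod 360) = 61.949°.
61.949° ≤ 87.045° ⇒ inside.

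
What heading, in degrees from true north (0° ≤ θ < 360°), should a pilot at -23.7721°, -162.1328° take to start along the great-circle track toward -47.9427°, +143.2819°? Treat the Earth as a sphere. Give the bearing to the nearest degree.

Δλ = 143.2819 − -162.1328 = 305.4147°; wrapped into (−180°, 180°]: -54.5853°.
θ = atan2( sin Δλ · cos φ₂ , cos φ₁ · sin φ₂ − sin φ₁ · cos φ₂ · cos Δλ )
  = atan2(-0.54593, -0.52300) = -133.771° → normalised to [0°, 360°): 226.229°.

226°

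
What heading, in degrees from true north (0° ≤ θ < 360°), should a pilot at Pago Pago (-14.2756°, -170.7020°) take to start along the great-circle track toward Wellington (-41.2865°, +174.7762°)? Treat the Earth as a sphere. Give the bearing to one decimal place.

202.3°

Δλ = 174.7762 − -170.7020 = 345.4782°; wrapped into (−180°, 180°]: -14.5218°.
θ = atan2( sin Δλ · cos φ₂ , cos φ₁ · sin φ₂ − sin φ₁ · cos φ₂ · cos Δλ )
  = atan2(-0.18842, -0.46008) = -157.729° → normalised to [0°, 360°): 202.271°.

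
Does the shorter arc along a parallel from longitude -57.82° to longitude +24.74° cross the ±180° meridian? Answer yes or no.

No

Signed shortest Δλ = ((24.74 − -57.82 + 180) mod 360) − 180 = 82.56°.
Going east by 82.56° from -57.82° reaches +24.74° without touching 180°.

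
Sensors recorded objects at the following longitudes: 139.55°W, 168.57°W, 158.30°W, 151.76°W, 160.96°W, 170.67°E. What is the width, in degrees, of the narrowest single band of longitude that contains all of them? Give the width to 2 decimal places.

49.78°

Sort the longitudes: -168.57°, -160.96°, -158.30°, -151.76°, -139.55°, +170.67°.
Eastward gaps between consecutive values (wrapping around): 7.61°, 2.66°, 6.54°, 12.21°, 310.22°, 20.76°.
Largest gap = 310.22° ⇒ minimal covering band is its complement: 360° − 310.22° = 49.78°.
Band runs from +170.67° eastward to -139.55°, crossing the antimeridian.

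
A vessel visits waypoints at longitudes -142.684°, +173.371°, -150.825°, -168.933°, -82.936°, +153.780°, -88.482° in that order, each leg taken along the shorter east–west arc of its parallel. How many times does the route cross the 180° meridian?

Leg 1: -142.684° → +173.371°, shortest Δλ = -43.945° (west) — crosses 180°.
Leg 2: +173.371° → -150.825°, shortest Δλ = 35.804° (east) — crosses 180°.
Leg 3: -150.825° → -168.933°, shortest Δλ = -18.108° (west) — does not cross 180°.
Leg 4: -168.933° → -82.936°, shortest Δλ = 85.997° (east) — does not cross 180°.
Leg 5: -82.936° → +153.780°, shortest Δλ = -123.284° (west) — crosses 180°.
Leg 6: +153.780° → -88.482°, shortest Δλ = 117.738° (east) — crosses 180°.
Total crossings: 4.

4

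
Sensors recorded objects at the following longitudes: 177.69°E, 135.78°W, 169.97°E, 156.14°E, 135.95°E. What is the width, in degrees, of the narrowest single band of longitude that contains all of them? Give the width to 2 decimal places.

Sort the longitudes: -135.78°, +135.95°, +156.14°, +169.97°, +177.69°.
Eastward gaps between consecutive values (wrapping around): 271.73°, 20.19°, 13.83°, 7.72°, 46.53°.
Largest gap = 271.73° ⇒ minimal covering band is its complement: 360° − 271.73° = 88.27°.
Band runs from +135.95° eastward to -135.78°, crossing the antimeridian.

88.27°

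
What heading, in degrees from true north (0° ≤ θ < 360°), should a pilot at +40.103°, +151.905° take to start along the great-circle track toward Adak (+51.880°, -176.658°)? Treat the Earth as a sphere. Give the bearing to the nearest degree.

51°

Δλ = -176.658 − 151.905 = -328.563°; wrapped into (−180°, 180°]: 31.437°.
θ = atan2( sin Δλ · cos φ₂ , cos φ₁ · sin φ₂ − sin φ₁ · cos φ₂ · cos Δλ )
  = atan2(0.32196, 0.26247) = 50.812° → normalised to [0°, 360°): 50.812°.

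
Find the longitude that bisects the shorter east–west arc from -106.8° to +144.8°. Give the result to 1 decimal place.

Signed shortest Δλ from -106.8° to +144.8° is -108.4°.
Midpoint longitude = -106.8° + (-108.4°)/2 = -106.8° − 54.2° = -161.0°.
(The naïve average (-106.8 + +144.8)/2 = 19.0° is on the wrong side of the globe.)

-161.0°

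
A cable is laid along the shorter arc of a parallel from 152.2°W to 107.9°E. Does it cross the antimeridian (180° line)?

Naïve |107.9 − -152.2| = 260.1° > 180°, so the shorter arc goes the other way round — across 180°.
Signed shortest Δλ = ((107.9 − -152.2 + 180) mod 360) − 180 = -99.9°.
Going west by 99.9° from -152.2° passes through 180° before reaching +107.9°.

Yes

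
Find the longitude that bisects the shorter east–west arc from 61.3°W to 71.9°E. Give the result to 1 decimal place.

Signed shortest Δλ from -61.3° to +71.9° is +133.2°.
Midpoint longitude = -61.3° + (+133.2°)/2 = -61.3° + 66.6° = +5.3°.

5.3°E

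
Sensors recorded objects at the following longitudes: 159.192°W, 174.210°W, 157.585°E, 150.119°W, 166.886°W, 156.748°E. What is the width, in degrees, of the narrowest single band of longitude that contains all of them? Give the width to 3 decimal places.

Sort the longitudes: -174.210°, -166.886°, -159.192°, -150.119°, +156.748°, +157.585°.
Eastward gaps between consecutive values (wrapping around): 7.324°, 7.694°, 9.073°, 306.867°, 0.837°, 28.205°.
Largest gap = 306.867° ⇒ minimal covering band is its complement: 360° − 306.867° = 53.133°.
Band runs from +156.748° eastward to -150.119°, crossing the antimeridian.

53.133°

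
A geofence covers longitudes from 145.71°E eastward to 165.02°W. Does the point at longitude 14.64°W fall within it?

Band width going east from +145.71° to -165.02°: ((-165.02 − 145.71) mod 360) = 49.27°.
Offset of -14.64° east of the west edge: ((-14.64 − 145.71) mod 360) = 199.65°.
199.65° > 49.27° ⇒ outside.

No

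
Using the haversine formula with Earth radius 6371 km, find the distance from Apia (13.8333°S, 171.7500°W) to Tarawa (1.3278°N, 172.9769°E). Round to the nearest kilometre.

2382 km

Δλ = 172.9769 − -171.7500 = 344.7269°; wrapped into (−180°, 180°]: -15.2731°.
Δφ = 1.3278 − -13.8333 = 15.1611°.
a = sin²(Δφ/2) + cos φ₁ · cos φ₂ · sin²(Δλ/2) = 0.034545.
c = 2·atan2(√a, √(1−a)) = 0.37390 rad → d = 6371·c ≈ 2382.13 km.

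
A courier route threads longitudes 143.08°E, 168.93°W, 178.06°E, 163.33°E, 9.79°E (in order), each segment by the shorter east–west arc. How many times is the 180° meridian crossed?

2

Leg 1: +143.08° → -168.93°, shortest Δλ = 47.99° (east) — crosses 180°.
Leg 2: -168.93° → +178.06°, shortest Δλ = -13.01° (west) — crosses 180°.
Leg 3: +178.06° → +163.33°, shortest Δλ = -14.73° (west) — does not cross 180°.
Leg 4: +163.33° → +9.79°, shortest Δλ = -153.54° (west) — does not cross 180°.
Total crossings: 2.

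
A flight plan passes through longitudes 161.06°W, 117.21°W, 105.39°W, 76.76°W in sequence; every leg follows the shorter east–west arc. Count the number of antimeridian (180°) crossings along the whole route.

0

Leg 1: -161.06° → -117.21°, shortest Δλ = 43.85° (east) — does not cross 180°.
Leg 2: -117.21° → -105.39°, shortest Δλ = 11.82° (east) — does not cross 180°.
Leg 3: -105.39° → -76.76°, shortest Δλ = 28.63° (east) — does not cross 180°.
Total crossings: 0.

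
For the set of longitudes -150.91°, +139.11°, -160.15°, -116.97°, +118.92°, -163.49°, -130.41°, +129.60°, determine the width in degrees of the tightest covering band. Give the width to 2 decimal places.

Sort the longitudes: -163.49°, -160.15°, -150.91°, -130.41°, -116.97°, +118.92°, +129.60°, +139.11°.
Eastward gaps between consecutive values (wrapping around): 3.34°, 9.24°, 20.50°, 13.44°, 235.89°, 10.68°, 9.51°, 57.40°.
Largest gap = 235.89° ⇒ minimal covering band is its complement: 360° − 235.89° = 124.11°.
Band runs from +118.92° eastward to -116.97°, crossing the antimeridian.

124.11°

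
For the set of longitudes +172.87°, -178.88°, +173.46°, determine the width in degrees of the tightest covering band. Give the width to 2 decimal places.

Sort the longitudes: -178.88°, +172.87°, +173.46°.
Eastward gaps between consecutive values (wrapping around): 351.75°, 0.59°, 7.66°.
Largest gap = 351.75° ⇒ minimal covering band is its complement: 360° − 351.75° = 8.25°.
Band runs from +172.87° eastward to -178.88°, crossing the antimeridian.

8.25°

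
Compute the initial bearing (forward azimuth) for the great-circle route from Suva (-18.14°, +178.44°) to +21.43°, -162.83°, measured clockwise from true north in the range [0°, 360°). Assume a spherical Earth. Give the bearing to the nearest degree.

Δλ = -162.83 − 178.44 = -341.27°; wrapped into (−180°, 180°]: 18.73°.
θ = atan2( sin Δλ · cos φ₂ , cos φ₁ · sin φ₂ − sin φ₁ · cos φ₂ · cos Δλ )
  = atan2(0.29891, 0.62167) = 25.679° → normalised to [0°, 360°): 25.679°.

26°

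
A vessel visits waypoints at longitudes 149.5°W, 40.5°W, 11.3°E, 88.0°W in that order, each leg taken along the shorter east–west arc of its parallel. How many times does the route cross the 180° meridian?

Leg 1: -149.5° → -40.5°, shortest Δλ = 109.0° (east) — does not cross 180°.
Leg 2: -40.5° → +11.3°, shortest Δλ = 51.8° (east) — does not cross 180°.
Leg 3: +11.3° → -88.0°, shortest Δλ = -99.3° (west) — does not cross 180°.
Total crossings: 0.

0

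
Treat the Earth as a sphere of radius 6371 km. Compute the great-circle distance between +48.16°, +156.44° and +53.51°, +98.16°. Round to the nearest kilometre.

4019 km

Δλ = 98.16 − 156.44 = -58.28°.
Δφ = 53.51 − 48.16 = 5.35°.
a = sin²(Δφ/2) + cos φ₁ · cos φ₂ · sin²(Δλ/2) = 0.096238.
c = 2·atan2(√a, √(1−a)) = 0.63086 rad → d = 6371·c ≈ 4019.18 km.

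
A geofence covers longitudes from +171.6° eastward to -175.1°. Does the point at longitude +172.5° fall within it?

Band width going east from +171.6° to -175.1°: ((-175.1 − 171.6) mod 360) = 13.3°.
Offset of +172.5° east of the west edge: ((172.5 − 171.6) mod 360) = 0.9°.
0.9° ≤ 13.3° ⇒ inside.

Yes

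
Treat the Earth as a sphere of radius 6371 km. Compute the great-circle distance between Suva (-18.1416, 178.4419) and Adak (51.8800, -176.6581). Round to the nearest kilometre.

7801 km

Δλ = -176.6581 − 178.4419 = -355.1000°; wrapped into (−180°, 180°]: 4.9000°.
Δφ = 51.8800 − -18.1416 = 70.0216°.
a = sin²(Δφ/2) + cos φ₁ · cos φ₂ · sin²(Δλ/2) = 0.330239.
c = 2·atan2(√a, √(1−a)) = 1.22439 rad → d = 6371·c ≈ 7800.57 km.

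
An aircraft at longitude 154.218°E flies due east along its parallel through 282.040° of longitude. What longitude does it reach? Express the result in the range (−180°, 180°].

Start at +154.218°; shift +282.040° → +436.258°.
+436.258° lies outside (−180°, 180°]; subtract 360° → +76.258°.

76.258°E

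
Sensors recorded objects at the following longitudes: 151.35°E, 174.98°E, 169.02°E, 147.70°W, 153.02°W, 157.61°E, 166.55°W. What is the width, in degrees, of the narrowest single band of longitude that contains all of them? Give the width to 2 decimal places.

60.95°

Sort the longitudes: -166.55°, -153.02°, -147.70°, +151.35°, +157.61°, +169.02°, +174.98°.
Eastward gaps between consecutive values (wrapping around): 13.53°, 5.32°, 299.05°, 6.26°, 11.41°, 5.96°, 18.47°.
Largest gap = 299.05° ⇒ minimal covering band is its complement: 360° − 299.05° = 60.95°.
Band runs from +151.35° eastward to -147.70°, crossing the antimeridian.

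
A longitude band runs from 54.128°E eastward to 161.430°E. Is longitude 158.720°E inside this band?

Yes

Band width going east from +54.128° to +161.430°: ((161.430 − 54.128) mod 360) = 107.302°.
Offset of +158.720° east of the west edge: ((158.720 − 54.128) mod 360) = 104.592°.
104.592° ≤ 107.302° ⇒ inside.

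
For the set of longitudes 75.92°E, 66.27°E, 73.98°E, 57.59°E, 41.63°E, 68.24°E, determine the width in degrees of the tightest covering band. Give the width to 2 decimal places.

Sort the longitudes: +41.63°, +57.59°, +66.27°, +68.24°, +73.98°, +75.92°.
Eastward gaps between consecutive values (wrapping around): 15.96°, 8.68°, 1.97°, 5.74°, 1.94°, 325.71°.
Largest gap = 325.71° ⇒ minimal covering band is its complement: 360° − 325.71° = 34.29°.
Band runs from +41.63° eastward to +75.92°.

34.29°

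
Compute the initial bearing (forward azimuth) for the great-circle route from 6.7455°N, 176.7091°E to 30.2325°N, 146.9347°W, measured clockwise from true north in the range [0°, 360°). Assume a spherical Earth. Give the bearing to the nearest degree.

51°

Δλ = -146.9347 − 176.7091 = -323.6438°; wrapped into (−180°, 180°]: 36.3562°.
θ = atan2( sin Δλ · cos φ₂ , cos φ₁ · sin φ₂ − sin φ₁ · cos φ₂ · cos Δλ )
  = atan2(0.51218, 0.41830) = 50.761° → normalised to [0°, 360°): 50.761°.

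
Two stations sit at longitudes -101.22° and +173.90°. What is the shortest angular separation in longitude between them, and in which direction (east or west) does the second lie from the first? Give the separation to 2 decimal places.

84.88° west

Raw difference: 173.90 − -101.22 = 275.12°.
Normalise into (−180°, 180°]: 275.12° − 360° = -84.88°.
Negative ⇒ the second point lies to the west; separation 84.88°.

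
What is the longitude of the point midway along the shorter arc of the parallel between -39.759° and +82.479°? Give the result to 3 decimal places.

Signed shortest Δλ from -39.759° to +82.479° is +122.238°.
Midpoint longitude = -39.759° + (+122.238°)/2 = -39.759° + 61.119° = +21.360°.

+21.360°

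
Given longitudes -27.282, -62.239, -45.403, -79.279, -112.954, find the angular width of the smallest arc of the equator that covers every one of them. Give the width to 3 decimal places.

85.672°

Sort the longitudes: -112.954°, -79.279°, -62.239°, -45.403°, -27.282°.
Eastward gaps between consecutive values (wrapping around): 33.675°, 17.040°, 16.836°, 18.121°, 274.328°.
Largest gap = 274.328° ⇒ minimal covering band is its complement: 360° − 274.328° = 85.672°.
Band runs from -112.954° eastward to -27.282°.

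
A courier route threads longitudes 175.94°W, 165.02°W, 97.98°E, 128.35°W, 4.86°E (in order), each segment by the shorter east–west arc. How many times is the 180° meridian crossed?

2

Leg 1: -175.94° → -165.02°, shortest Δλ = 10.92° (east) — does not cross 180°.
Leg 2: -165.02° → +97.98°, shortest Δλ = -97.0° (west) — crosses 180°.
Leg 3: +97.98° → -128.35°, shortest Δλ = 133.67° (east) — crosses 180°.
Leg 4: -128.35° → +4.86°, shortest Δλ = 133.21° (east) — does not cross 180°.
Total crossings: 2.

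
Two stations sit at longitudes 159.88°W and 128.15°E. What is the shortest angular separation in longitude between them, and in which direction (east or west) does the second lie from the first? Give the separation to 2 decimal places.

71.97° west

Raw difference: 128.15 − -159.88 = 288.03°.
Normalise into (−180°, 180°]: 288.03° − 360° = -71.97°.
Negative ⇒ the second point lies to the west; separation 71.97°.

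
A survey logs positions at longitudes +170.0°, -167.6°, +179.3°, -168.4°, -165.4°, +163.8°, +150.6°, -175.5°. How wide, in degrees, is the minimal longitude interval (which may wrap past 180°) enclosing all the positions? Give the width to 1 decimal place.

44.0°

Sort the longitudes: -175.5°, -168.4°, -167.6°, -165.4°, +150.6°, +163.8°, +170.0°, +179.3°.
Eastward gaps between consecutive values (wrapping around): 7.1°, 0.8°, 2.2°, 316.0°, 13.2°, 6.2°, 9.3°, 5.2°.
Largest gap = 316.0° ⇒ minimal covering band is its complement: 360° − 316.0° = 44.0°.
Band runs from +150.6° eastward to -165.4°, crossing the antimeridian.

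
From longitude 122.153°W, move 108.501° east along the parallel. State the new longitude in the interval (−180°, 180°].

13.652°W

Start at -122.153°; shift +108.501° → -13.652°.
-13.652° already lies in (−180°, 180°].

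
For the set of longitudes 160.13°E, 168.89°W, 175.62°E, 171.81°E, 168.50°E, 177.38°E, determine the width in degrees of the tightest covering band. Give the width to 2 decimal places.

Sort the longitudes: -168.89°, +160.13°, +168.50°, +171.81°, +175.62°, +177.38°.
Eastward gaps between consecutive values (wrapping around): 329.02°, 8.37°, 3.31°, 3.81°, 1.76°, 13.73°.
Largest gap = 329.02° ⇒ minimal covering band is its complement: 360° − 329.02° = 30.98°.
Band runs from +160.13° eastward to -168.89°, crossing the antimeridian.

30.98°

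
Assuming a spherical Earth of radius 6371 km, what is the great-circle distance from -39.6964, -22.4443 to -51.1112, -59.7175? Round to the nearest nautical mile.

1691 nmi

Δλ = -59.7175 − -22.4443 = -37.2732°.
Δφ = -51.1112 − -39.6964 = -11.4148°.
a = sin²(Δφ/2) + cos φ₁ · cos φ₂ · sin²(Δλ/2) = 0.059221.
c = 2·atan2(√a, √(1−a)) = 0.49164 rad → d = 6371·c ≈ 3132.27 km ≈ 1691.29 nmi.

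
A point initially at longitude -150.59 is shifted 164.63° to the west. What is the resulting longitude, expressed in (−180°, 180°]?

+44.78°

Start at -150.59°; shift −164.63° → -315.22°.
-315.22° lies outside (−180°, 180°]; add 360° → +44.78°.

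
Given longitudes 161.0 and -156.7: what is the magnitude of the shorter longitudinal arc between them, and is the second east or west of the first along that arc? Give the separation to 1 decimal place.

42.3° east

Raw difference: -156.7 − 161.0 = -317.7°.
Normalise into (−180°, 180°]: -317.7° + 360° = 42.3°.
Positive ⇒ the second point lies to the east; separation 42.3°.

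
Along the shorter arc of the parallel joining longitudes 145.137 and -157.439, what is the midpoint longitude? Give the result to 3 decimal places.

Signed shortest Δλ from +145.137° to -157.439° is +57.424°.
Midpoint longitude = +145.137° + (+57.424°)/2 = +145.137° + 28.712° = +173.849°.
(The naïve average (+145.137 + -157.439)/2 = -6.151° is on the wrong side of the globe.)

+173.849°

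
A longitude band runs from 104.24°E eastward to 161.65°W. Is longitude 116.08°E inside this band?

Band width going east from +104.24° to -161.65°: ((-161.65 − 104.24) mod 360) = 94.11°.
Offset of +116.08° east of the west edge: ((116.08 − 104.24) mod 360) = 11.84°.
11.84° ≤ 94.11° ⇒ inside.

Yes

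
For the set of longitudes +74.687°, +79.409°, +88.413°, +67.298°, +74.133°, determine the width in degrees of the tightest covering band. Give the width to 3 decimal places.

Sort the longitudes: +67.298°, +74.133°, +74.687°, +79.409°, +88.413°.
Eastward gaps between consecutive values (wrapping around): 6.835°, 0.554°, 4.722°, 9.004°, 338.885°.
Largest gap = 338.885° ⇒ minimal covering band is its complement: 360° − 338.885° = 21.115°.
Band runs from +67.298° eastward to +88.413°.

21.115°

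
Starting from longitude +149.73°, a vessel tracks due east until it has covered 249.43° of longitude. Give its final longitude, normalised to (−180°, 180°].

Start at +149.73°; shift +249.43° → +399.16°.
+399.16° lies outside (−180°, 180°]; subtract 360° → +39.16°.

+39.16°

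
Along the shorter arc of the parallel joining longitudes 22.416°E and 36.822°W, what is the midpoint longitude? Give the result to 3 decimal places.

7.203°W

Signed shortest Δλ from +22.416° to -36.822° is -59.238°.
Midpoint longitude = +22.416° + (-59.238°)/2 = +22.416° − 29.619° = -7.203°.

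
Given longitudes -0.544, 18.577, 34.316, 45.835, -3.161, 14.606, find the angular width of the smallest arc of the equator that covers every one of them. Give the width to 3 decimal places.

48.996°

Sort the longitudes: -3.161°, -0.544°, +14.606°, +18.577°, +34.316°, +45.835°.
Eastward gaps between consecutive values (wrapping around): 2.617°, 15.150°, 3.971°, 15.739°, 11.519°, 311.004°.
Largest gap = 311.004° ⇒ minimal covering band is its complement: 360° − 311.004° = 48.996°.
Band runs from -3.161° eastward to +45.835°.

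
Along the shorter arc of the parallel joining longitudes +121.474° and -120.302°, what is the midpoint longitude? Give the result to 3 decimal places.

Signed shortest Δλ from +121.474° to -120.302° is +118.224°.
Midpoint longitude = +121.474° + (+118.224°)/2 = +121.474° + 59.112° = +180.586°.
Normalise into (−180°, 180°]: -179.414°.
(The naïve average (+121.474 + -120.302)/2 = 0.586° is on the wrong side of the globe.)

-179.414°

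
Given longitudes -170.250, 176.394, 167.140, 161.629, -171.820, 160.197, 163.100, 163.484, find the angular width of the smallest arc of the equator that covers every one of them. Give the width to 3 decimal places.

29.553°

Sort the longitudes: -171.820°, -170.250°, +160.197°, +161.629°, +163.100°, +163.484°, +167.140°, +176.394°.
Eastward gaps between consecutive values (wrapping around): 1.570°, 330.447°, 1.432°, 1.471°, 0.384°, 3.656°, 9.254°, 11.786°.
Largest gap = 330.447° ⇒ minimal covering band is its complement: 360° − 330.447° = 29.553°.
Band runs from +160.197° eastward to -170.250°, crossing the antimeridian.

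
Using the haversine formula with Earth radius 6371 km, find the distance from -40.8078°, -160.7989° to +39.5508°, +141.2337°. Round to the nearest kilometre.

10688 km

Δλ = 141.2337 − -160.7989 = 302.0326°; wrapped into (−180°, 180°]: -57.9674°.
Δφ = 39.5508 − -40.8078 = 80.3586°.
a = sin²(Δφ/2) + cos φ₁ · cos φ₂ · sin²(Δλ/2) = 0.553293.
c = 2·atan2(√a, √(1−a)) = 1.67759 rad → d = 6371·c ≈ 10687.89 km.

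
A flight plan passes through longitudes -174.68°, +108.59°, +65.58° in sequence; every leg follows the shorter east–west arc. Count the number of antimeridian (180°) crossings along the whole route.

1

Leg 1: -174.68° → +108.59°, shortest Δλ = -76.73° (west) — crosses 180°.
Leg 2: +108.59° → +65.58°, shortest Δλ = -43.01° (west) — does not cross 180°.
Total crossings: 1.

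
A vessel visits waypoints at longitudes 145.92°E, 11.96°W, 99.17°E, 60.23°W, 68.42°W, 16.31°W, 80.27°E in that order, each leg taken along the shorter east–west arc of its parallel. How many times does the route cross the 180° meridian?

0

Leg 1: +145.92° → -11.96°, shortest Δλ = -157.88° (west) — does not cross 180°.
Leg 2: -11.96° → +99.17°, shortest Δλ = 111.13° (east) — does not cross 180°.
Leg 3: +99.17° → -60.23°, shortest Δλ = -159.4° (west) — does not cross 180°.
Leg 4: -60.23° → -68.42°, shortest Δλ = -8.19° (west) — does not cross 180°.
Leg 5: -68.42° → -16.31°, shortest Δλ = 52.11° (east) — does not cross 180°.
Leg 6: -16.31° → +80.27°, shortest Δλ = 96.58° (east) — does not cross 180°.
Total crossings: 0.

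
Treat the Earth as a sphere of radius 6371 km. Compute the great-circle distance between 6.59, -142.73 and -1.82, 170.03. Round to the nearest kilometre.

Δλ = 170.03 − -142.73 = 312.76°; wrapped into (−180°, 180°]: -47.24°.
Δφ = -1.82 − 6.59 = -8.41°.
a = sin²(Δφ/2) + cos φ₁ · cos φ₂ · sin²(Δλ/2) = 0.164771.
c = 2·atan2(√a, √(1−a)) = 0.83597 rad → d = 6371·c ≈ 5325.97 km.

5326 km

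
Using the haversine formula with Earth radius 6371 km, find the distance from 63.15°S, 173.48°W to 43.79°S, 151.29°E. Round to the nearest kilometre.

Δλ = 151.29 − -173.48 = 324.77°; wrapped into (−180°, 180°]: -35.23°.
Δφ = -43.79 − -63.15 = 19.36°.
a = sin²(Δφ/2) + cos φ₁ · cos φ₂ · sin²(Δλ/2) = 0.058131.
c = 2·atan2(√a, √(1−a)) = 0.48701 rad → d = 6371·c ≈ 3102.72 km.

3103 km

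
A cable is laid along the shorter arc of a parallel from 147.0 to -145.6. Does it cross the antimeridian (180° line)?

Naïve |-145.6 − 147.0| = 292.6° > 180°, so the shorter arc goes the other way round — across 180°.
Signed shortest Δλ = ((-145.6 − 147.0 + 180) mod 360) − 180 = 67.4°.
Going east by 67.4° from +147.0° passes through 180° before reaching -145.6°.

Yes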